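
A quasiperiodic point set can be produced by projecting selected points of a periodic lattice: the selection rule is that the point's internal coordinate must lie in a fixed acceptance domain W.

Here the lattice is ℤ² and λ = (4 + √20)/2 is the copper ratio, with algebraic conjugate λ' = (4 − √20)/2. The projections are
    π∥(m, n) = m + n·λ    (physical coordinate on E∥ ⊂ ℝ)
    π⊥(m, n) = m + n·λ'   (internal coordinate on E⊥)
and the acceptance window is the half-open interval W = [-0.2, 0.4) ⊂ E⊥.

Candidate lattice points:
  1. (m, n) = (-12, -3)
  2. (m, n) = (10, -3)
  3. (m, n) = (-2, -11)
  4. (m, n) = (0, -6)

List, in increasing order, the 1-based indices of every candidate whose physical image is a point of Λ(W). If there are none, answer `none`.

λ' = (4−√20)/2 ≈ -0.2361.
[1] lift (-12,-3): star map gives -11.2918; window check -0.2 ≤ -11.2918 < 0.4 is false → out
[2] lift (10,-3): star map gives 10.7082; window check -0.2 ≤ 10.7082 < 0.4 is false → out
[3] lift (-2,-11): star map gives 0.5967; window check -0.2 ≤ 0.5967 < 0.4 is false → out
[4] lift (0,-6): star map gives 1.4164; window check -0.2 ≤ 1.4164 < 0.4 is false → out

none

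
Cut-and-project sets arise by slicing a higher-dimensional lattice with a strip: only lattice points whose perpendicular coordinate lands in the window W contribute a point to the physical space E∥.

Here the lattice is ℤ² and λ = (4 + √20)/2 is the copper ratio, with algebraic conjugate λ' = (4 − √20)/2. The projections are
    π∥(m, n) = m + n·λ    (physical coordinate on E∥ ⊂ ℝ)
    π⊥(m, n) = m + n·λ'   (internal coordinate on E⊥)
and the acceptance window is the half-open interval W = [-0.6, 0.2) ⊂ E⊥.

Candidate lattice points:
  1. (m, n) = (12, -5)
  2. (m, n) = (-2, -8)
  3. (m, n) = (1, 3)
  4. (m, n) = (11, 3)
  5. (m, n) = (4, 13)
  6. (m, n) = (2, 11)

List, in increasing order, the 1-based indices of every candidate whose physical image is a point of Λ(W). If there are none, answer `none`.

2, 6

λ' = (4−√20)/2 ≈ -0.23607.
[1] lift (12,-5): star map gives 13.18034; window check -0.6 ≤ 13.18034 < 0.2 is false → out
[2] lift (-2,-8): star map gives -0.11146; window check -0.6 ≤ -0.11146 < 0.2 is true → IN Λ
[3] lift (1,3): star map gives 0.29180; window check -0.6 ≤ 0.29180 < 0.2 is false → out
[4] lift (11,3): star map gives 10.29180; window check -0.6 ≤ 10.29180 < 0.2 is false → out
[5] lift (4,13): star map gives 0.93112; window check -0.6 ≤ 0.93112 < 0.2 is false → out
[6] lift (2,11): star map gives -0.59675; window check -0.6 ≤ -0.59675 < 0.2 is true → IN Λ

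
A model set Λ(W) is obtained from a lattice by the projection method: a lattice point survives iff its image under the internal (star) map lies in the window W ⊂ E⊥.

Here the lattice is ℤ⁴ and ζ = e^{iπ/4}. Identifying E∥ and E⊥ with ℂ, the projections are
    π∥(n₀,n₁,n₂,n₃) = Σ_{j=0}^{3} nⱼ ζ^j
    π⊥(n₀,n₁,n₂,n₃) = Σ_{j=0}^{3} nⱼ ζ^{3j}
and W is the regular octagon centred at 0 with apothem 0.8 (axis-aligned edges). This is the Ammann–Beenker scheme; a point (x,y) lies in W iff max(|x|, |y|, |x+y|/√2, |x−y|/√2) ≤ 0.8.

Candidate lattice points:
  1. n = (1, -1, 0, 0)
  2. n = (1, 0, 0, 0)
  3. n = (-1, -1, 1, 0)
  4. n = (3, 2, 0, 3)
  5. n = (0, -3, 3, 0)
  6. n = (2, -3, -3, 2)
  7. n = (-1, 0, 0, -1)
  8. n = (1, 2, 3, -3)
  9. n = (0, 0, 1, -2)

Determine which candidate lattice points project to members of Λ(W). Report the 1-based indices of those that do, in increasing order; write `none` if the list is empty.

none

π⊥(n) = n₀ + n₁ζ³ + n₂ζ⁶ + n₃ζ⁹ where ζ = e^{iπ/4}.
#1 (1, -1, 0, 0): internal (1.707107, -0.707107); octagon support 1.707107 vs apothem 0.8 → ∉ W
#2 (1, 0, 0, 0): internal (1.000000, 0.000000); octagon support 1.000000 vs apothem 0.8 → ∉ W
#3 (-1, -1, 1, 0): internal (-0.292893, -1.707107); octagon support 1.707107 vs apothem 0.8 → ∉ W
#4 (3, 2, 0, 3): internal (3.707107, 3.535534); octagon support 5.121320 vs apothem 0.8 → ∉ W
#5 (0, -3, 3, 0): internal (2.121320, -5.121320); octagon support 5.121320 vs apothem 0.8 → ∉ W
#6 (2, -3, -3, 2): internal (5.535534, 2.292893); octagon support 5.535534 vs apothem 0.8 → ∉ W
#7 (-1, 0, 0, -1): internal (-1.707107, -0.707107); octagon support 1.707107 vs apothem 0.8 → ∉ W
#8 (1, 2, 3, -3): internal (-2.535534, -3.707107); octagon support 4.414214 vs apothem 0.8 → ∉ W
#9 (0, 0, 1, -2): internal (-1.414214, -2.414214); octagon support 2.707107 vs apothem 0.8 → ∉ W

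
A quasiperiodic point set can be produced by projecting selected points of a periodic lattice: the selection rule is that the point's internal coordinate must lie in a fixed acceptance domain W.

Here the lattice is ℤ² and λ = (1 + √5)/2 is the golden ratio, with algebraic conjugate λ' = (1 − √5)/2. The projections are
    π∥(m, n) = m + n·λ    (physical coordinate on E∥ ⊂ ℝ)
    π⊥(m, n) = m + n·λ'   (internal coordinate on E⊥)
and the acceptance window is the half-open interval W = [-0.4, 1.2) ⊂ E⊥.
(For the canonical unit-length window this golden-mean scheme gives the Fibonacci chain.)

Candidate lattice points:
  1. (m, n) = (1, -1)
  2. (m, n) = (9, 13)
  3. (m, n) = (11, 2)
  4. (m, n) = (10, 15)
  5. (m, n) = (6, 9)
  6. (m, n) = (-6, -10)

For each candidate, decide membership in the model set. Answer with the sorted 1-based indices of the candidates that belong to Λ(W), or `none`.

Compute λ' = (1−√5)/2 = -0.61803, so π⊥(m,n) = m -0.61803·n.
#1 (1,-1): internal coord 1 + (-1)·λ' = +1.61803; +1.61803 ∉ [-0.4, 1.2) → out
#2 (9,13): internal coord 9 + (13)·λ' = +0.96556; +0.96556 ∈ [-0.4, 1.2) → IN Λ
#3 (11,2): internal coord 11 + (2)·λ' = +9.76393; +9.76393 ∉ [-0.4, 1.2) → out
#4 (10,15): internal coord 10 + (15)·λ' = +0.72949; +0.72949 ∈ [-0.4, 1.2) → IN Λ
#5 (6,9): internal coord 6 + (9)·λ' = +0.43769; +0.43769 ∈ [-0.4, 1.2) → IN Λ
#6 (-6,-10): internal coord -6 + (-10)·λ' = +0.18034; +0.18034 ∈ [-0.4, 1.2) → IN Λ

2, 4, 5, 6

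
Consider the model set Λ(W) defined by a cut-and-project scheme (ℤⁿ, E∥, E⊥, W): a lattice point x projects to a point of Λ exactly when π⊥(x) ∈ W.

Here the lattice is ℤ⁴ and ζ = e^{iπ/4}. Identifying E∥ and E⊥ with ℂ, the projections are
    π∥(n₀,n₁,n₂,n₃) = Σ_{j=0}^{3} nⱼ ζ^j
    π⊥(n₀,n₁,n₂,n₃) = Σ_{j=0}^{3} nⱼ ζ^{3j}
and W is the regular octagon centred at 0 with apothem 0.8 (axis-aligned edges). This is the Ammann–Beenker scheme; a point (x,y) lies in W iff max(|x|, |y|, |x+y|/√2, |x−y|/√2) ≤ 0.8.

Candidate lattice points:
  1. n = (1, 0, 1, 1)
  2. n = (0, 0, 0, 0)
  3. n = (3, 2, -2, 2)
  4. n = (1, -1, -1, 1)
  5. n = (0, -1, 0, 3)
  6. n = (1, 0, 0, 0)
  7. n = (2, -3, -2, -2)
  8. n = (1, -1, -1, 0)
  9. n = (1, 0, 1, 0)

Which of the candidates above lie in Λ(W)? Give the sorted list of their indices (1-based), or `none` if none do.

2

Internal map: ζ^{3j} for j=0..3 gives (1,0), (−√2/2,√2/2), (0,−1), (√2/2,√2/2).
#1 (1, 0, 1, 1): internal (1.70711, -0.29289); octagon support 1.70711 vs apothem 0.8 → ∉ W
#2 (0, 0, 0, 0): internal (0.00000, 0.00000); octagon support 0.00000 vs apothem 0.8 → ∈ W
#3 (3, 2, -2, 2): internal (3.00000, 4.82843); octagon support 5.53553 vs apothem 0.8 → ∉ W
#4 (1, -1, -1, 1): internal (2.41421, 1.00000); octagon support 2.41421 vs apothem 0.8 → ∉ W
#5 (0, -1, 0, 3): internal (2.82843, 1.41421); octagon support 3.00000 vs apothem 0.8 → ∉ W
#6 (1, 0, 0, 0): internal (1.00000, 0.00000); octagon support 1.00000 vs apothem 0.8 → ∉ W
#7 (2, -3, -2, -2): internal (2.70711, -1.53553); octagon support 3.00000 vs apothem 0.8 → ∉ W
#8 (1, -1, -1, 0): internal (1.70711, 0.29289); octagon support 1.70711 vs apothem 0.8 → ∉ W
#9 (1, 0, 1, 0): internal (1.00000, -1.00000); octagon support 1.41421 vs apothem 0.8 → ∉ W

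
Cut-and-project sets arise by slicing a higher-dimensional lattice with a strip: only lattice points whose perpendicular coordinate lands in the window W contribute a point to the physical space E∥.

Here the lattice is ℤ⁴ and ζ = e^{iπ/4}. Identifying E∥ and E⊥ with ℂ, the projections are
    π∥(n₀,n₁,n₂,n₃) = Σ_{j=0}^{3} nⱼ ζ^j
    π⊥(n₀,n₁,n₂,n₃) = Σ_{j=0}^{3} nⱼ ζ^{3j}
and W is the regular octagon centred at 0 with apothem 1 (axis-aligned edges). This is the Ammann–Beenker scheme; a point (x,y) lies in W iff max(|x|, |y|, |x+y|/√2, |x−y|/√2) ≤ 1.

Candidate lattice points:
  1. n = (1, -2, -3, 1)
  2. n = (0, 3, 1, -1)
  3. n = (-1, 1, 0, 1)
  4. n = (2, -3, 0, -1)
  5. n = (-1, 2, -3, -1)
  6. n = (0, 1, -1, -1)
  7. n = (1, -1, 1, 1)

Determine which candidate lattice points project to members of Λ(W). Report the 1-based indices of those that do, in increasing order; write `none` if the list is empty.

π⊥(n) = n₀ + n₁ζ³ + n₂ζ⁶ + n₃ζ⁹ where ζ = e^{iπ/4}.
candidate 1: n = (1, -2, -3, 1) → π⊥ ≈ (+3.121320, +2.292893); max(|x|,|y|,|x±y|/√2) = 3.828427 > 1 ⇒ ∉ W
candidate 2: n = (0, 3, 1, -1) → π⊥ ≈ (-2.828427, +0.414214); max(|x|,|y|,|x±y|/√2) = 2.828427 > 1 ⇒ ∉ W
candidate 3: n = (-1, 1, 0, 1) → π⊥ ≈ (-1.000000, +1.414214); max(|x|,|y|,|x±y|/√2) = 1.707107 > 1 ⇒ ∉ W
candidate 4: n = (2, -3, 0, -1) → π⊥ ≈ (+3.414214, -2.828427); max(|x|,|y|,|x±y|/√2) = 4.414214 > 1 ⇒ ∉ W
candidate 5: n = (-1, 2, -3, -1) → π⊥ ≈ (-3.121320, +3.707107); max(|x|,|y|,|x±y|/√2) = 4.828427 > 1 ⇒ ∉ W
candidate 6: n = (0, 1, -1, -1) → π⊥ ≈ (-1.414214, +1.000000); max(|x|,|y|,|x±y|/√2) = 1.707107 > 1 ⇒ ∉ W
candidate 7: n = (1, -1, 1, 1) → π⊥ ≈ (+2.414214, -1.000000); max(|x|,|y|,|x±y|/√2) = 2.414214 > 1 ⇒ ∉ W

none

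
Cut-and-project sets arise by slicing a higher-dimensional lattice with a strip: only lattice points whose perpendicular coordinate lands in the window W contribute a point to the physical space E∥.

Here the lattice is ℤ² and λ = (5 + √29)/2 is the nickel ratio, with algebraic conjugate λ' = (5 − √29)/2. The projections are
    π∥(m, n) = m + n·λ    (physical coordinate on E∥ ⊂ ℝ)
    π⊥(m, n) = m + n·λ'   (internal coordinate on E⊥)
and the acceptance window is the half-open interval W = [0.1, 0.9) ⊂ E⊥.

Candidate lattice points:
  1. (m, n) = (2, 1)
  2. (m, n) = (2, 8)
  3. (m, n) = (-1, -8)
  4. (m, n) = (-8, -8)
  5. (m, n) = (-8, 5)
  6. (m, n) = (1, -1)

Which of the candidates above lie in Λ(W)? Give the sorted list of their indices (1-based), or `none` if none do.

2, 3

λ' = (5−√29)/2 ≈ -0.192582.
#1 (2,1): internal coord 2 + (1)·λ' = +1.807418; +1.807418 ∉ [0.1, 0.9) → out
#2 (2,8): internal coord 2 + (8)·λ' = +0.459341; +0.459341 ∈ [0.1, 0.9) → IN Λ
#3 (-1,-8): internal coord -1 + (-8)·λ' = +0.540659; +0.540659 ∈ [0.1, 0.9) → IN Λ
#4 (-8,-8): internal coord -8 + (-8)·λ' = -6.459341; -6.459341 ∉ [0.1, 0.9) → out
#5 (-8,5): internal coord -8 + (5)·λ' = -8.962912; -8.962912 ∉ [0.1, 0.9) → out
#6 (1,-1): internal coord 1 + (-1)·λ' = +1.192582; +1.192582 ∉ [0.1, 0.9) → out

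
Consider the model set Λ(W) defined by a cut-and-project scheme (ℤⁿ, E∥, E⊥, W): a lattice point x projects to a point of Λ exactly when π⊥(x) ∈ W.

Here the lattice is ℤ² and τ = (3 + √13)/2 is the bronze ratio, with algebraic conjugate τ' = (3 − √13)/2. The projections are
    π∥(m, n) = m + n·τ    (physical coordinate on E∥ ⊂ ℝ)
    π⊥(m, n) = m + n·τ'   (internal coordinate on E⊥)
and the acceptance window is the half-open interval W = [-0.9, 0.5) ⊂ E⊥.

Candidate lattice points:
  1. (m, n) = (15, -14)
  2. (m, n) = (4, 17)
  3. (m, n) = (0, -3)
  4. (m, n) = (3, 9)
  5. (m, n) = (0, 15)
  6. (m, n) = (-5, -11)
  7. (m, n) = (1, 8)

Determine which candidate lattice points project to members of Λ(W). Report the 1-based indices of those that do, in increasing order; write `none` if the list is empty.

τ' = (3−√13)/2 ≈ -0.30278.
[1] lift (15,-14): star map gives 19.23886; window check -0.9 ≤ 19.23886 < 0.5 is false → out
[2] lift (4,17): star map gives -1.14719; window check -0.9 ≤ -1.14719 < 0.5 is false → out
[3] lift (0,-3): star map gives 0.90833; window check -0.9 ≤ 0.90833 < 0.5 is false → out
[4] lift (3,9): star map gives 0.27502; window check -0.9 ≤ 0.27502 < 0.5 is true → IN Λ
[5] lift (0,15): star map gives -4.54163; window check -0.9 ≤ -4.54163 < 0.5 is false → out
[6] lift (-5,-11): star map gives -1.66947; window check -0.9 ≤ -1.66947 < 0.5 is false → out
[7] lift (1,8): star map gives -1.42221; window check -0.9 ≤ -1.42221 < 0.5 is false → out

4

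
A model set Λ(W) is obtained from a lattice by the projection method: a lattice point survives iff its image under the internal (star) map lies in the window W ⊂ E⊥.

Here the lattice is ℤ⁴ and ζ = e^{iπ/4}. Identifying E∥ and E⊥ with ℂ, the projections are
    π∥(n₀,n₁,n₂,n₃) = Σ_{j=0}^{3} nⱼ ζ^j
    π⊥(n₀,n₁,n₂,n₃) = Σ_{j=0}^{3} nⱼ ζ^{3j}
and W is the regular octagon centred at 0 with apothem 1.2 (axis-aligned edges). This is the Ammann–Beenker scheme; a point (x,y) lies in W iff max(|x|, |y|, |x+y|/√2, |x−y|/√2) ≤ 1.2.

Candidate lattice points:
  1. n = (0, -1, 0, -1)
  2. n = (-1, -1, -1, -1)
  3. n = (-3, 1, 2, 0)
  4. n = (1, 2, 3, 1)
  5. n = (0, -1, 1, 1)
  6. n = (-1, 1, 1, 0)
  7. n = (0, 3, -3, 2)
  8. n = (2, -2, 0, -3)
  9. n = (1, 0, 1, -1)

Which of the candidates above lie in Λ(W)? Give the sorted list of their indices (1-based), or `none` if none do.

2, 4

Internal map: ζ^{3j} for j=0..3 gives (1,0), (−√2/2,√2/2), (0,−1), (√2/2,√2/2).
candidate 1: n = (0, -1, 0, -1) → π⊥ ≈ (+0.0000, -1.4142); max(|x|,|y|,|x±y|/√2) = 1.4142 > 1.2 ⇒ ∉ W
candidate 2: n = (-1, -1, -1, -1) → π⊥ ≈ (-1.0000, -0.4142); max(|x|,|y|,|x±y|/√2) = 1.0000 ≤ 1.2 ⇒ ∈ W
candidate 3: n = (-3, 1, 2, 0) → π⊥ ≈ (-3.7071, -1.2929); max(|x|,|y|,|x±y|/√2) = 3.7071 > 1.2 ⇒ ∉ W
candidate 4: n = (1, 2, 3, 1) → π⊥ ≈ (+0.2929, -0.8787); max(|x|,|y|,|x±y|/√2) = 0.8787 ≤ 1.2 ⇒ ∈ W
candidate 5: n = (0, -1, 1, 1) → π⊥ ≈ (+1.4142, -1.0000); max(|x|,|y|,|x±y|/√2) = 1.7071 > 1.2 ⇒ ∉ W
candidate 6: n = (-1, 1, 1, 0) → π⊥ ≈ (-1.7071, -0.2929); max(|x|,|y|,|x±y|/√2) = 1.7071 > 1.2 ⇒ ∉ W
candidate 7: n = (0, 3, -3, 2) → π⊥ ≈ (-0.7071, +6.5355); max(|x|,|y|,|x±y|/√2) = 6.5355 > 1.2 ⇒ ∉ W
candidate 8: n = (2, -2, 0, -3) → π⊥ ≈ (+1.2929, -3.5355); max(|x|,|y|,|x±y|/√2) = 3.5355 > 1.2 ⇒ ∉ W
candidate 9: n = (1, 0, 1, -1) → π⊥ ≈ (+0.2929, -1.7071); max(|x|,|y|,|x±y|/√2) = 1.7071 > 1.2 ⇒ ∉ W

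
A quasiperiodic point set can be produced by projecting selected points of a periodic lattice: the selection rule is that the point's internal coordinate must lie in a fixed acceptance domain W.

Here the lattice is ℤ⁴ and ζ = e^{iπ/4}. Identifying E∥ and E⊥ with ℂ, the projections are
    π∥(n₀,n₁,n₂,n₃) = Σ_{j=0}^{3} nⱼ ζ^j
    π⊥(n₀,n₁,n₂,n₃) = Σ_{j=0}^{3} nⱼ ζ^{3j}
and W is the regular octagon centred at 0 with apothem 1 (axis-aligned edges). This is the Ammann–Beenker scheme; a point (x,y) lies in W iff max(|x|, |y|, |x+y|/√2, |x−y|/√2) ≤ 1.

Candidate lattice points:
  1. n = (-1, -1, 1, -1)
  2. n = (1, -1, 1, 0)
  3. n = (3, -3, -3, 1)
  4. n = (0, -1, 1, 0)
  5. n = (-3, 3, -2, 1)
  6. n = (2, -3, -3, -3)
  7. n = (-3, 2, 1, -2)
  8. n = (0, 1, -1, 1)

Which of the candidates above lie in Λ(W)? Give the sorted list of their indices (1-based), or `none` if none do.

Internal map: ζ^{3j} for j=0..3 gives (1,0), (−√2/2,√2/2), (0,−1), (√2/2,√2/2).
candidate 1: n = (-1, -1, 1, -1) → π⊥ ≈ (-1.00000, -2.41421); max(|x|,|y|,|x±y|/√2) = 2.41421 > 1 ⇒ ∉ W
candidate 2: n = (1, -1, 1, 0) → π⊥ ≈ (+1.70711, -1.70711); max(|x|,|y|,|x±y|/√2) = 2.41421 > 1 ⇒ ∉ W
candidate 3: n = (3, -3, -3, 1) → π⊥ ≈ (+5.82843, +1.58579); max(|x|,|y|,|x±y|/√2) = 5.82843 > 1 ⇒ ∉ W
candidate 4: n = (0, -1, 1, 0) → π⊥ ≈ (+0.70711, -1.70711); max(|x|,|y|,|x±y|/√2) = 1.70711 > 1 ⇒ ∉ W
candidate 5: n = (-3, 3, -2, 1) → π⊥ ≈ (-4.41421, +4.82843); max(|x|,|y|,|x±y|/√2) = 6.53553 > 1 ⇒ ∉ W
candidate 6: n = (2, -3, -3, -3) → π⊥ ≈ (+2.00000, -1.24264); max(|x|,|y|,|x±y|/√2) = 2.29289 > 1 ⇒ ∉ W
candidate 7: n = (-3, 2, 1, -2) → π⊥ ≈ (-5.82843, -1.00000); max(|x|,|y|,|x±y|/√2) = 5.82843 > 1 ⇒ ∉ W
candidate 8: n = (0, 1, -1, 1) → π⊥ ≈ (+0.00000, +2.41421); max(|x|,|y|,|x±y|/√2) = 2.41421 > 1 ⇒ ∉ W

none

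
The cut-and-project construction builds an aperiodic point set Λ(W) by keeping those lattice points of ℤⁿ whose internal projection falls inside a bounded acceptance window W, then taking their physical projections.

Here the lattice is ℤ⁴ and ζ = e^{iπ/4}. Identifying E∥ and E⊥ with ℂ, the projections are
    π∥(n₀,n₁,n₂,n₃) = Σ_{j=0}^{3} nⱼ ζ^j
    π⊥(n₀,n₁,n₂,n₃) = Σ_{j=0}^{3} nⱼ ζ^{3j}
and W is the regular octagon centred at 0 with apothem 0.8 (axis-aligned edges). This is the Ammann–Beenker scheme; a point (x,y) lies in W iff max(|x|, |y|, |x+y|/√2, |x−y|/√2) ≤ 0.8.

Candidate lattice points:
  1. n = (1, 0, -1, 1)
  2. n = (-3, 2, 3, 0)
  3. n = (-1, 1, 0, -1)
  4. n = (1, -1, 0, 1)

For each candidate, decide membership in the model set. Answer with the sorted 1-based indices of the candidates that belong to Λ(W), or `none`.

With ζ = e^{iπ/4} the internal vectors are ζ^0,ζ^3,ζ^6,ζ^9.
#1 (1, 0, -1, 1): internal (1.7071, 1.7071); octagon support 2.4142 vs apothem 0.8 → ∉ W
#2 (-3, 2, 3, 0): internal (-4.4142, -1.5858); octagon support 4.4142 vs apothem 0.8 → ∉ W
#3 (-1, 1, 0, -1): internal (-2.4142, 0.0000); octagon support 2.4142 vs apothem 0.8 → ∉ W
#4 (1, -1, 0, 1): internal (2.4142, 0.0000); octagon support 2.4142 vs apothem 0.8 → ∉ W

none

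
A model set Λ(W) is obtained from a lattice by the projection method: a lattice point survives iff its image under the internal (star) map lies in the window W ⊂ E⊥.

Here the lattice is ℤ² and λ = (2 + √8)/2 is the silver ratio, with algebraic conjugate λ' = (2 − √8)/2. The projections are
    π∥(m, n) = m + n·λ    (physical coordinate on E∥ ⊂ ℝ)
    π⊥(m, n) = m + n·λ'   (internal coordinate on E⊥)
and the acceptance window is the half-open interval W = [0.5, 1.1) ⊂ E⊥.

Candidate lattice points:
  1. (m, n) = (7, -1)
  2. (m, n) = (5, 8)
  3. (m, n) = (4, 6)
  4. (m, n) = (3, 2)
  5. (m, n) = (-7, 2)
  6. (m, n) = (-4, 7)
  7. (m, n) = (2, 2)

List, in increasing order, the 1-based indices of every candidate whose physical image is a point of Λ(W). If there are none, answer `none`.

λ' = (2−√8)/2 ≈ -0.4142.
candidate 1: (m,n)=(7,-1) → π∥ = 7-1·λ ≈ 4.5858, π⊥ = 7-1·λ' ≈ 7.4142 ∉ [0.5, 1.1) ⇒ out
candidate 2: (m,n)=(5,8) → π∥ = 5+8·λ ≈ 24.3137, π⊥ = 5+8·λ' ≈ 1.6863 ∉ [0.5, 1.1) ⇒ out
candidate 3: (m,n)=(4,6) → π∥ = 4+6·λ ≈ 18.4853, π⊥ = 4+6·λ' ≈ 1.5147 ∉ [0.5, 1.1) ⇒ out
candidate 4: (m,n)=(3,2) → π∥ = 3+2·λ ≈ 7.8284, π⊥ = 3+2·λ' ≈ 2.1716 ∉ [0.5, 1.1) ⇒ out
candidate 5: (m,n)=(-7,2) → π∥ = -7+2·λ ≈ -2.1716, π⊥ = -7+2·λ' ≈ -7.8284 ∉ [0.5, 1.1) ⇒ out
candidate 6: (m,n)=(-4,7) → π∥ = -4+7·λ ≈ 12.8995, π⊥ = -4+7·λ' ≈ -6.8995 ∉ [0.5, 1.1) ⇒ out
candidate 7: (m,n)=(2,2) → π∥ = 2+2·λ ≈ 6.8284, π⊥ = 2+2·λ' ≈ 1.1716 ∉ [0.5, 1.1) ⇒ out

none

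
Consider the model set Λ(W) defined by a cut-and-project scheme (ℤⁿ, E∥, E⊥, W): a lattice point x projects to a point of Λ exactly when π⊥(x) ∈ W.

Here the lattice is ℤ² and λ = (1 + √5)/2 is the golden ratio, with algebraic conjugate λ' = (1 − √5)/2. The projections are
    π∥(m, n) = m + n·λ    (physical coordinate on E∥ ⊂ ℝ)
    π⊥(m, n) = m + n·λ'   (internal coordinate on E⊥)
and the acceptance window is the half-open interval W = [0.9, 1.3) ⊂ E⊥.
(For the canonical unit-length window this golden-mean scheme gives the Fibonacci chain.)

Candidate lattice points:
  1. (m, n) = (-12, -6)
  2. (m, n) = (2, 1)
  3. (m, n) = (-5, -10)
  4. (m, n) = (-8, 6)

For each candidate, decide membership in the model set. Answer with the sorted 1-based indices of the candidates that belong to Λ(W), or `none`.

Compute λ' = (1−√5)/2 = -0.6180, so π⊥(m,n) = m -0.6180·n.
[1] lift (-12,-6): star map gives -8.2918; window check 0.9 ≤ -8.2918 < 1.3 is false → out
[2] lift (2,1): star map gives 1.3820; window check 0.9 ≤ 1.3820 < 1.3 is false → out
[3] lift (-5,-10): star map gives 1.1803; window check 0.9 ≤ 1.1803 < 1.3 is true → IN Λ
[4] lift (-8,6): star map gives -11.7082; window check 0.9 ≤ -11.7082 < 1.3 is false → out

3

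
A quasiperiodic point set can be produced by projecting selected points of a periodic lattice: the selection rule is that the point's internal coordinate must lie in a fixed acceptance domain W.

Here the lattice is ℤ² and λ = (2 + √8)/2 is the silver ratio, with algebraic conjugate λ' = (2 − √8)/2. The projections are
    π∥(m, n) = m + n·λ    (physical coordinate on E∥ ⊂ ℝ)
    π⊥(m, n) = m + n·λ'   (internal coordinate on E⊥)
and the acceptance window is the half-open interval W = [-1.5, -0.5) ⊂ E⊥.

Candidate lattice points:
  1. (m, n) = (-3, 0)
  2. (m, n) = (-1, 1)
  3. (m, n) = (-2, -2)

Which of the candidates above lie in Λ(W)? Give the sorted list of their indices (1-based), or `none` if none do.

λ' = (2−√8)/2 ≈ -0.414214.
[1] lift (-3,0): star map gives -3.000000; window check -1.5 ≤ -3.000000 < -0.5 is false → out
[2] lift (-1,1): star map gives -1.414214; window check -1.5 ≤ -1.414214 < -0.5 is true → IN Λ
[3] lift (-2,-2): star map gives -1.171573; window check -1.5 ≤ -1.171573 < -0.5 is true → IN Λ

2, 3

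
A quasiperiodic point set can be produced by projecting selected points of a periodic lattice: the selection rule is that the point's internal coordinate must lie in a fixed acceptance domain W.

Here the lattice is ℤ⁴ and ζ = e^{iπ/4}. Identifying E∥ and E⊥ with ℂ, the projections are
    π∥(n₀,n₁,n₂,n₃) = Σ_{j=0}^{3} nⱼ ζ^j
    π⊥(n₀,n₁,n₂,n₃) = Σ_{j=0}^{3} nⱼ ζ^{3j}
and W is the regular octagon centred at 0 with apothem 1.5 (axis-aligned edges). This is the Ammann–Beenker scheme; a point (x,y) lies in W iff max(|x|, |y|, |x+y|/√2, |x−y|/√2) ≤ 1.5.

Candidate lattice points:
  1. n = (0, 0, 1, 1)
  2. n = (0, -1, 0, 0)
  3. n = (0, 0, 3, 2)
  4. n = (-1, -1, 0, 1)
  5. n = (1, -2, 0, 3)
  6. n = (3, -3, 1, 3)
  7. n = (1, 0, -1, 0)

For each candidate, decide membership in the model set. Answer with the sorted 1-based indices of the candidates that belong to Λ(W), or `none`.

Internal map: ζ^{3j} for j=0..3 gives (1,0), (−√2/2,√2/2), (0,−1), (√2/2,√2/2).
#1 (0, 0, 1, 1): internal (0.70711, -0.29289); octagon support 0.70711 vs apothem 1.5 → ∈ W
#2 (0, -1, 0, 0): internal (0.70711, -0.70711); octagon support 1.00000 vs apothem 1.5 → ∈ W
#3 (0, 0, 3, 2): internal (1.41421, -1.58579); octagon support 2.12132 vs apothem 1.5 → ∉ W
#4 (-1, -1, 0, 1): internal (0.41421, 0.00000); octagon support 0.41421 vs apothem 1.5 → ∈ W
#5 (1, -2, 0, 3): internal (4.53553, 0.70711); octagon support 4.53553 vs apothem 1.5 → ∉ W
#6 (3, -3, 1, 3): internal (7.24264, -1.00000); octagon support 7.24264 vs apothem 1.5 → ∉ W
#7 (1, 0, -1, 0): internal (1.00000, 1.00000); octagon support 1.41421 vs apothem 1.5 → ∈ W

1, 2, 4, 7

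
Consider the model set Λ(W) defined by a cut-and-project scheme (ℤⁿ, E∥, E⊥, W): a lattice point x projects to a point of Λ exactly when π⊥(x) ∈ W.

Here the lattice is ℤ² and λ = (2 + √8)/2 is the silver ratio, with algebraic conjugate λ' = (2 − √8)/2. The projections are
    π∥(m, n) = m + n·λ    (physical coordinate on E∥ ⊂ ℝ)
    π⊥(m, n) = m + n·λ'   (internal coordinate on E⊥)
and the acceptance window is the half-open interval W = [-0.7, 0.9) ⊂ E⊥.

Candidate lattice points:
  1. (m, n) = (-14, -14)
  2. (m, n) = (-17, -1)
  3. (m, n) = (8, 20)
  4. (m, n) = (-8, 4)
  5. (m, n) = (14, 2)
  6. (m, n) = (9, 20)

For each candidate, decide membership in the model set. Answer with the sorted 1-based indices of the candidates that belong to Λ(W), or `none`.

Numerically λ ≈ 2.414214 and λ' = −1/λ ≈ -0.414214.
candidate 1: (m,n)=(-14,-14) → π∥ = -14-14·λ ≈ -47.798990, π⊥ = -14-14·λ' ≈ -8.201010 ∉ [-0.7, 0.9) ⇒ out
candidate 2: (m,n)=(-17,-1) → π∥ = -17-1·λ ≈ -19.414214, π⊥ = -17-1·λ' ≈ -16.585786 ∉ [-0.7, 0.9) ⇒ out
candidate 3: (m,n)=(8,20) → π∥ = 8+20·λ ≈ 56.284271, π⊥ = 8+20·λ' ≈ -0.284271 ∈ [-0.7, 0.9) ⇒ IN Λ
candidate 4: (m,n)=(-8,4) → π∥ = -8+4·λ ≈ 1.656854, π⊥ = -8+4·λ' ≈ -9.656854 ∉ [-0.7, 0.9) ⇒ out
candidate 5: (m,n)=(14,2) → π∥ = 14+2·λ ≈ 18.828427, π⊥ = 14+2·λ' ≈ 13.171573 ∉ [-0.7, 0.9) ⇒ out
candidate 6: (m,n)=(9,20) → π∥ = 9+20·λ ≈ 57.284271, π⊥ = 9+20·λ' ≈ 0.715729 ∈ [-0.7, 0.9) ⇒ IN Λ

3, 6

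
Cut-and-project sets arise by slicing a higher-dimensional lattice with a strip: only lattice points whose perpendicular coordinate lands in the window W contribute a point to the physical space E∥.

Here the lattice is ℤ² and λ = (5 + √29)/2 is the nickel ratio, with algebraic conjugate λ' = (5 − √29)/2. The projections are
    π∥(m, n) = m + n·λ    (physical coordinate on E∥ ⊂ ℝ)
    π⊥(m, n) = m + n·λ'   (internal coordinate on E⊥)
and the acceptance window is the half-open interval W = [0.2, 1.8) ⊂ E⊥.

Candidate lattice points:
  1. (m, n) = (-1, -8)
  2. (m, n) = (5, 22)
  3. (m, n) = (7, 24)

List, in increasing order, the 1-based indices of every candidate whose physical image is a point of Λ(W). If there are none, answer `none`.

λ' = (5−√29)/2 ≈ -0.1926.
[1] lift (-1,-8): star map gives 0.5407; window check 0.2 ≤ 0.5407 < 1.8 is true → IN Λ
[2] lift (5,22): star map gives 0.7632; window check 0.2 ≤ 0.7632 < 1.8 is true → IN Λ
[3] lift (7,24): star map gives 2.3780; window check 0.2 ≤ 2.3780 < 1.8 is false → out

1, 2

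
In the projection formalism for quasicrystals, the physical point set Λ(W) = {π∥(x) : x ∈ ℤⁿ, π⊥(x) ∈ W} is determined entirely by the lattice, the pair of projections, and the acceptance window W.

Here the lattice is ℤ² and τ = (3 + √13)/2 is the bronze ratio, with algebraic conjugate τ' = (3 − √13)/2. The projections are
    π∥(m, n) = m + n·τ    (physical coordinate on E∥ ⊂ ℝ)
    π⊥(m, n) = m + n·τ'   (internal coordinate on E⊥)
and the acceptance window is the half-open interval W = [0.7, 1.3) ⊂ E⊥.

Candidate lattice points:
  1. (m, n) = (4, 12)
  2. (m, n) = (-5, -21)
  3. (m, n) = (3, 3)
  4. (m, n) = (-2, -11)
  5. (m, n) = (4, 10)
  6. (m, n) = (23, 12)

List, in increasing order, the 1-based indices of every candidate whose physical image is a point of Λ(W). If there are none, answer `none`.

5

Numerically τ ≈ 3.3028 and τ' = −1/τ ≈ -0.3028.
#1 (4,12): internal coord 4 + (12)·τ' = +0.3667; +0.3667 ∉ [0.7, 1.3) → out
#2 (-5,-21): internal coord -5 + (-21)·τ' = +1.3583; +1.3583 ∉ [0.7, 1.3) → out
#3 (3,3): internal coord 3 + (3)·τ' = +2.0917; +2.0917 ∉ [0.7, 1.3) → out
#4 (-2,-11): internal coord -2 + (-11)·τ' = +1.3305; +1.3305 ∉ [0.7, 1.3) → out
#5 (4,10): internal coord 4 + (10)·τ' = +0.9722; +0.9722 ∈ [0.7, 1.3) → IN Λ
#6 (23,12): internal coord 23 + (12)·τ' = +19.3667; +19.3667 ∉ [0.7, 1.3) → out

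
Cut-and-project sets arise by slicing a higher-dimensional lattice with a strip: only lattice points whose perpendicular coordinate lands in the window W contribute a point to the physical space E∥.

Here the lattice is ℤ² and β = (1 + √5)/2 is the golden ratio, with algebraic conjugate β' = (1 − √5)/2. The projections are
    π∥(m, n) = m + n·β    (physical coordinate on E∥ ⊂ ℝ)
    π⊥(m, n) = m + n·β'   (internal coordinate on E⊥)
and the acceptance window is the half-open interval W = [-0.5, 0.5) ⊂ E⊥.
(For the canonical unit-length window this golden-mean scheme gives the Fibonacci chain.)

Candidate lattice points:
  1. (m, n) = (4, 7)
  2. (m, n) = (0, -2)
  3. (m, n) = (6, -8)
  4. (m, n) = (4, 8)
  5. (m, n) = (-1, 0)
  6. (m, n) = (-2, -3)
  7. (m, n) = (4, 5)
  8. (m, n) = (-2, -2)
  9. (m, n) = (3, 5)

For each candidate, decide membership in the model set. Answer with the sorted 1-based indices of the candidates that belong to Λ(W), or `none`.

1, 6, 9

Numerically β ≈ 1.61803 and β' = −1/β ≈ -0.61803.
[1] lift (4,7): star map gives -0.32624; window check -0.5 ≤ -0.32624 < 0.5 is true → IN Λ
[2] lift (0,-2): star map gives 1.23607; window check -0.5 ≤ 1.23607 < 0.5 is false → out
[3] lift (6,-8): star map gives 10.94427; window check -0.5 ≤ 10.94427 < 0.5 is false → out
[4] lift (4,8): star map gives -0.94427; window check -0.5 ≤ -0.94427 < 0.5 is false → out
[5] lift (-1,0): star map gives -1.00000; window check -0.5 ≤ -1.00000 < 0.5 is false → out
[6] lift (-2,-3): star map gives -0.14590; window check -0.5 ≤ -0.14590 < 0.5 is true → IN Λ
[7] lift (4,5): star map gives 0.90983; window check -0.5 ≤ 0.90983 < 0.5 is false → out
[8] lift (-2,-2): star map gives -0.76393; window check -0.5 ≤ -0.76393 < 0.5 is false → out
[9] lift (3,5): star map gives -0.09017; window check -0.5 ≤ -0.09017 < 0.5 is true → IN Λ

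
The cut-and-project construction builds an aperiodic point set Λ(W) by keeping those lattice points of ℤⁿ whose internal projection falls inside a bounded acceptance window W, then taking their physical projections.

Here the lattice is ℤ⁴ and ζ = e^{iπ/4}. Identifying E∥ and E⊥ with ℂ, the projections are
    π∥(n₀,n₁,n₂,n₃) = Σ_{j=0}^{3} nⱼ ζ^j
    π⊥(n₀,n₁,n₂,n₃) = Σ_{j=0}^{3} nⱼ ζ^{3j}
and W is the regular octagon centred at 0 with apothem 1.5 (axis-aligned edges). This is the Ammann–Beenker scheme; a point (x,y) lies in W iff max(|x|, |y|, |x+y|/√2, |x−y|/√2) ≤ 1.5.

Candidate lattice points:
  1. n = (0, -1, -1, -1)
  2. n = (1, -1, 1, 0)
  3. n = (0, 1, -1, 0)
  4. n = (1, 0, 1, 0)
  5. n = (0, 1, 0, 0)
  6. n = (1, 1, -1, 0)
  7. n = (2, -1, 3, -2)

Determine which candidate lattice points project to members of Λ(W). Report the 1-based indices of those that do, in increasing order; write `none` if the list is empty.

1, 4, 5

With ζ = e^{iπ/4} the internal vectors are ζ^0,ζ^3,ζ^6,ζ^9.
candidate 1: n = (0, -1, -1, -1) → π⊥ ≈ (+0.00000, -0.41421); max(|x|,|y|,|x±y|/√2) = 0.41421 ≤ 1.5 ⇒ ∈ W
candidate 2: n = (1, -1, 1, 0) → π⊥ ≈ (+1.70711, -1.70711); max(|x|,|y|,|x±y|/√2) = 2.41421 > 1.5 ⇒ ∉ W
candidate 3: n = (0, 1, -1, 0) → π⊥ ≈ (-0.70711, +1.70711); max(|x|,|y|,|x±y|/√2) = 1.70711 > 1.5 ⇒ ∉ W
candidate 4: n = (1, 0, 1, 0) → π⊥ ≈ (+1.00000, -1.00000); max(|x|,|y|,|x±y|/√2) = 1.41421 ≤ 1.5 ⇒ ∈ W
candidate 5: n = (0, 1, 0, 0) → π⊥ ≈ (-0.70711, +0.70711); max(|x|,|y|,|x±y|/√2) = 1.00000 ≤ 1.5 ⇒ ∈ W
candidate 6: n = (1, 1, -1, 0) → π⊥ ≈ (+0.29289, +1.70711); max(|x|,|y|,|x±y|/√2) = 1.70711 > 1.5 ⇒ ∉ W
candidate 7: n = (2, -1, 3, -2) → π⊥ ≈ (+1.29289, -5.12132); max(|x|,|y|,|x±y|/√2) = 5.12132 > 1.5 ⇒ ∉ W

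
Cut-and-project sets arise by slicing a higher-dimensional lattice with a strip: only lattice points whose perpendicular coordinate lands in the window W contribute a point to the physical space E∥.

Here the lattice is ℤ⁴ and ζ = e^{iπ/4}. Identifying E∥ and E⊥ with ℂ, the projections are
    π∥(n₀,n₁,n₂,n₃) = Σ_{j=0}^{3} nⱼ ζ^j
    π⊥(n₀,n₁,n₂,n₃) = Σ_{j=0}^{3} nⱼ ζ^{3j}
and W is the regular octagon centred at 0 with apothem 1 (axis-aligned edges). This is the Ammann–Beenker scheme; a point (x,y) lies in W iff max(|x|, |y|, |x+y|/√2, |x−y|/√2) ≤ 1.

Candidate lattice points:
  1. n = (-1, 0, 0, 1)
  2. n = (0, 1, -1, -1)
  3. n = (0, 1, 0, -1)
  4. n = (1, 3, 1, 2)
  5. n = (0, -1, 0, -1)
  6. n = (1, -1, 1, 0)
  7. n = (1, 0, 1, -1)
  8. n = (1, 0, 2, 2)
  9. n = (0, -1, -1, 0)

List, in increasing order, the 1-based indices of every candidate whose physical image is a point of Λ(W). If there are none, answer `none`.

With ζ = e^{iπ/4} the internal vectors are ζ^0,ζ^3,ζ^6,ζ^9.
#1 (-1, 0, 0, 1): internal (-0.29289, 0.70711); octagon support 0.70711 vs apothem 1 → ∈ W
#2 (0, 1, -1, -1): internal (-1.41421, 1.00000); octagon support 1.70711 vs apothem 1 → ∉ W
#3 (0, 1, 0, -1): internal (-1.41421, 0.00000); octagon support 1.41421 vs apothem 1 → ∉ W
#4 (1, 3, 1, 2): internal (0.29289, 2.53553); octagon support 2.53553 vs apothem 1 → ∉ W
#5 (0, -1, 0, -1): internal (0.00000, -1.41421); octagon support 1.41421 vs apothem 1 → ∉ W
#6 (1, -1, 1, 0): internal (1.70711, -1.70711); octagon support 2.41421 vs apothem 1 → ∉ W
#7 (1, 0, 1, -1): internal (0.29289, -1.70711); octagon support 1.70711 vs apothem 1 → ∉ W
#8 (1, 0, 2, 2): internal (2.41421, -0.58579); octagon support 2.41421 vs apothem 1 → ∉ W
#9 (0, -1, -1, 0): internal (0.70711, 0.29289); octagon support 0.70711 vs apothem 1 → ∈ W

1, 9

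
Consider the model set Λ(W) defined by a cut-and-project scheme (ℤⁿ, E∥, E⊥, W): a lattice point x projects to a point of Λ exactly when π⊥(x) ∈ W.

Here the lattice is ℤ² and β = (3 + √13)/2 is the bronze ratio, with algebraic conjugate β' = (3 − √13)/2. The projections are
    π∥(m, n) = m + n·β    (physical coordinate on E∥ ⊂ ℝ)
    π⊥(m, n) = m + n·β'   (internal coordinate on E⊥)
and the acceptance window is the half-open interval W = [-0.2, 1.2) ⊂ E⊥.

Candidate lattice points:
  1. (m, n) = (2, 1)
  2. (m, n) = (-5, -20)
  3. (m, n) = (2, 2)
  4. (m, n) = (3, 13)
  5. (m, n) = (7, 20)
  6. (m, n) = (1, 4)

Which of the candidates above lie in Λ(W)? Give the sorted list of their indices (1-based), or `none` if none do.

β' = (3−√13)/2 ≈ -0.3028.
candidate 1: (m,n)=(2,1) → π∥ = 2+1·β ≈ 5.3028, π⊥ = 2+1·β' ≈ 1.6972 ∉ [-0.2, 1.2) ⇒ out
candidate 2: (m,n)=(-5,-20) → π∥ = -5-20·β ≈ -71.0555, π⊥ = -5-20·β' ≈ 1.0555 ∈ [-0.2, 1.2) ⇒ IN Λ
candidate 3: (m,n)=(2,2) → π∥ = 2+2·β ≈ 8.6056, π⊥ = 2+2·β' ≈ 1.3944 ∉ [-0.2, 1.2) ⇒ out
candidate 4: (m,n)=(3,13) → π∥ = 3+13·β ≈ 45.9361, π⊥ = 3+13·β' ≈ -0.9361 ∉ [-0.2, 1.2) ⇒ out
candidate 5: (m,n)=(7,20) → π∥ = 7+20·β ≈ 73.0555, π⊥ = 7+20·β' ≈ 0.9445 ∈ [-0.2, 1.2) ⇒ IN Λ
candidate 6: (m,n)=(1,4) → π∥ = 1+4·β ≈ 14.2111, π⊥ = 1+4·β' ≈ -0.2111 ∉ [-0.2, 1.2) ⇒ out

2, 5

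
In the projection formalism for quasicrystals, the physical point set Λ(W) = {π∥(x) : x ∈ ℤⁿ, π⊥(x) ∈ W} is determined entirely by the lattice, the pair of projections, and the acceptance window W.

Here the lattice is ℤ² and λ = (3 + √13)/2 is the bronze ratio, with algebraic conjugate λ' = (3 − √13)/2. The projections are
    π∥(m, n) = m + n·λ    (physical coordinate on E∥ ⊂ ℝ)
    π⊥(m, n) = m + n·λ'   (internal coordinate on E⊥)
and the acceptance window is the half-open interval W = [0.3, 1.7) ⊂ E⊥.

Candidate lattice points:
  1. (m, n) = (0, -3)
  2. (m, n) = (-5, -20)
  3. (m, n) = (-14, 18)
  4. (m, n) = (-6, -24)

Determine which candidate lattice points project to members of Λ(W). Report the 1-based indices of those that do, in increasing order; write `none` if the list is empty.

λ' = (3−√13)/2 ≈ -0.302776.
#1 (0,-3): internal coord 0 + (-3)·λ' = +0.908327; +0.908327 ∈ [0.3, 1.7) → IN Λ
#2 (-5,-20): internal coord -5 + (-20)·λ' = +1.055513; +1.055513 ∈ [0.3, 1.7) → IN Λ
#3 (-14,18): internal coord -14 + (18)·λ' = -19.449961; -19.449961 ∉ [0.3, 1.7) → out
#4 (-6,-24): internal coord -6 + (-24)·λ' = +1.266615; +1.266615 ∈ [0.3, 1.7) → IN Λ

1, 2, 4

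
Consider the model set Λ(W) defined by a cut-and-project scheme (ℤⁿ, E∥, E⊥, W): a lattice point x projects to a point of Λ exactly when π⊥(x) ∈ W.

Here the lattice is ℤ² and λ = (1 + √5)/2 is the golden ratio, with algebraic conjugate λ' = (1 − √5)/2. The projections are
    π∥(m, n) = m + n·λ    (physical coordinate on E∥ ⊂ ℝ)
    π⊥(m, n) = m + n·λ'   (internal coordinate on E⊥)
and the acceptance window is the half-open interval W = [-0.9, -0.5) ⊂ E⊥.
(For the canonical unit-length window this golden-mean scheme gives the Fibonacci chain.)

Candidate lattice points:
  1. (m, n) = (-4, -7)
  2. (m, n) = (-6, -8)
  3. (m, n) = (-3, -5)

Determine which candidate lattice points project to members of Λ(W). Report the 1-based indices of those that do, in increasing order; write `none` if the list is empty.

none

Numerically λ ≈ 1.61803 and λ' = −1/λ ≈ -0.61803.
candidate 1: (m,n)=(-4,-7) → π∥ = -4-7·λ ≈ -15.32624, π⊥ = -4-7·λ' ≈ 0.32624 ∉ [-0.9, -0.5) ⇒ out
candidate 2: (m,n)=(-6,-8) → π∥ = -6-8·λ ≈ -18.94427, π⊥ = -6-8·λ' ≈ -1.05573 ∉ [-0.9, -0.5) ⇒ out
candidate 3: (m,n)=(-3,-5) → π∥ = -3-5·λ ≈ -11.09017, π⊥ = -3-5·λ' ≈ 0.09017 ∉ [-0.9, -0.5) ⇒ out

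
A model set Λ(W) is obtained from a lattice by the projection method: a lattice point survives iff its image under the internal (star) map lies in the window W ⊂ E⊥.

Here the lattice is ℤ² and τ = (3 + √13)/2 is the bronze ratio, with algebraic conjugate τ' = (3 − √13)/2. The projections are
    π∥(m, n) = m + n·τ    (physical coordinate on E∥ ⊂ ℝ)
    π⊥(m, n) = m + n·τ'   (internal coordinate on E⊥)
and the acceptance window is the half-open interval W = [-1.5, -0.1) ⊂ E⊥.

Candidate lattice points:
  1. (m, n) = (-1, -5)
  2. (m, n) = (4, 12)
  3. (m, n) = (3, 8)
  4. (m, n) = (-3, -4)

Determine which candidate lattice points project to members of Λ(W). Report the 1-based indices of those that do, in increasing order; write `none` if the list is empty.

none

τ' = (3−√13)/2 ≈ -0.302776.
#1 (-1,-5): internal coord -1 + (-5)·τ' = +0.513878; +0.513878 ∉ [-1.5, -0.1) → out
#2 (4,12): internal coord 4 + (12)·τ' = +0.366692; +0.366692 ∉ [-1.5, -0.1) → out
#3 (3,8): internal coord 3 + (8)·τ' = +0.577795; +0.577795 ∉ [-1.5, -0.1) → out
#4 (-3,-4): internal coord -3 + (-4)·τ' = -1.788897; -1.788897 ∉ [-1.5, -0.1) → out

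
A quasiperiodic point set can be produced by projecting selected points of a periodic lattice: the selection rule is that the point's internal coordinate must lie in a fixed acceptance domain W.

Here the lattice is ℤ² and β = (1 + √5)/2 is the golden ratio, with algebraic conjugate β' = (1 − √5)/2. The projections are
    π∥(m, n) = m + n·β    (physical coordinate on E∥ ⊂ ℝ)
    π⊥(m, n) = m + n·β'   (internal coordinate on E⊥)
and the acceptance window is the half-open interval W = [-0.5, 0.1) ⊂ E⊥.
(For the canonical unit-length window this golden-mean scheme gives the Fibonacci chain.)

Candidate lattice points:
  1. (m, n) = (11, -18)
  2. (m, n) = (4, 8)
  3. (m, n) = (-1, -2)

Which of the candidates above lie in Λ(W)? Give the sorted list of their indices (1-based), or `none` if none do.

β' = (1−√5)/2 ≈ -0.6180.
candidate 1: (m,n)=(11,-18) → π∥ = 11-18·β ≈ -18.1246, π⊥ = 11-18·β' ≈ 22.1246 ∉ [-0.5, 0.1) ⇒ out
candidate 2: (m,n)=(4,8) → π∥ = 4+8·β ≈ 16.9443, π⊥ = 4+8·β' ≈ -0.9443 ∉ [-0.5, 0.1) ⇒ out
candidate 3: (m,n)=(-1,-2) → π∥ = -1-2·β ≈ -4.2361, π⊥ = -1-2·β' ≈ 0.2361 ∉ [-0.5, 0.1) ⇒ out

none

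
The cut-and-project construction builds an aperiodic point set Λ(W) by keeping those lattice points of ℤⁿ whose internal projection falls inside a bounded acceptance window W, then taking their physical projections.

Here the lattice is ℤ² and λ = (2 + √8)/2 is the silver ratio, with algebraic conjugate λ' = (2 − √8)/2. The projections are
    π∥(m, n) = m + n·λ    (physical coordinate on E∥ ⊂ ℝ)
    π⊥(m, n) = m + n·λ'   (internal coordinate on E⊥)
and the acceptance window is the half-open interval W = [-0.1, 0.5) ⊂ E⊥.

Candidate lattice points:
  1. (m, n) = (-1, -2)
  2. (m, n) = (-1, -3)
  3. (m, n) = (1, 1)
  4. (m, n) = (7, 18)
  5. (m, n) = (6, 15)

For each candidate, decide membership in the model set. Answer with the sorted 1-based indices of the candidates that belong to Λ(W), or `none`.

λ' = (2−√8)/2 ≈ -0.41421.
candidate 1: (m,n)=(-1,-2) → π∥ = -1-2·λ ≈ -5.82843, π⊥ = -1-2·λ' ≈ -0.17157 ∉ [-0.1, 0.5) ⇒ out
candidate 2: (m,n)=(-1,-3) → π∥ = -1-3·λ ≈ -8.24264, π⊥ = -1-3·λ' ≈ 0.24264 ∈ [-0.1, 0.5) ⇒ IN Λ
candidate 3: (m,n)=(1,1) → π∥ = 1+1·λ ≈ 3.41421, π⊥ = 1+1·λ' ≈ 0.58579 ∉ [-0.1, 0.5) ⇒ out
candidate 4: (m,n)=(7,18) → π∥ = 7+18·λ ≈ 50.45584, π⊥ = 7+18·λ' ≈ -0.45584 ∉ [-0.1, 0.5) ⇒ out
candidate 5: (m,n)=(6,15) → π∥ = 6+15·λ ≈ 42.21320, π⊥ = 6+15·λ' ≈ -0.21320 ∉ [-0.1, 0.5) ⇒ out

2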